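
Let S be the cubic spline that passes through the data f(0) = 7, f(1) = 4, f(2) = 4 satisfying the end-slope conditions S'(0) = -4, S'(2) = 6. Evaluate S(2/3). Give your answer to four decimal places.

4.8889

Write m_i for S''(x_i). With h_i = 1, 1 and divided differences Δ_i = -3, 0, the continuity of S' gives the tridiagonal system
  1·m_0 + 4·m_1 + 1·m_2 = 6(Δ_1 - Δ_0) = 18
Clamped end conditions give two more equations: 2h_0·m_0 + h_0·m_1 = 6(Δ_0 - S'(0)) = 6 and h_1·m_1 + 2h_1·m_2 = 6(S'(2) - Δ_1) = 36.
Solving: m_0 = 7/2, m_1 = -1, m_2 = 37/2.
On [0, 1], S(x) = 7 - 4·x + 7/4·x² - 3/4·x³.
With x = 2/3: S(2/3) = 44/9.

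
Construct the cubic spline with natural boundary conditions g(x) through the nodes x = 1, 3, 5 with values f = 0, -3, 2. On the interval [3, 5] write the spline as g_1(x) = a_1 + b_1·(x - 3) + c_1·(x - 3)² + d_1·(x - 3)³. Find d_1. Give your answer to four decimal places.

-0.2500

Put M_i = g'' at the i-th knot. Here h = (2, 2) and Δ = (-3/2, 5/2), so the interior equations h_(i-1)·M_(i-1) + 2(h_(i-1)+h_i)·M_i + h_i·M_(i+1) = 6(Δ_i − Δ_(i-1)) read
  2·M_0 + 8·M_1 + 2·M_2 = 6(Δ_1 - Δ_0) = 24
Natural end conditions: M_0 = M_2 = 0.
Solving the tridiagonal system: M_0 = 0, M_1 = 3, M_2 = 0.
On [3, 5], with g_1(x) = a_1 + b_1·(x - 3) + c_1·(x - 3)² + d_1·(x - 3)³: c_1 = M_1/2 = 3/2, d_1 = (M_2 - M_1)/(6h_1) = -1/4, b_1 = Δ_1 - h_1(2M_1 + M_2)/6 = 1/2.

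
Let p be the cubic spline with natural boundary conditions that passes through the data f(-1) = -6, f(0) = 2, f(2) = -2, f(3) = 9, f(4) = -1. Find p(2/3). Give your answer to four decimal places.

0.2004

Write σ_i for p''(x_i). With h_i = 1, 2, 1, 1 and divided differences Δ_i = 8, -2, 11, -10, the continuity of p' gives the tridiagonal system
  1·σ_0 + 6·σ_1 + 2·σ_2 = 6(Δ_1 - Δ_0) = -60
  2·σ_1 + 6·σ_2 + 1·σ_3 = 6(Δ_2 - Δ_1) = 78
  1·σ_2 + 4·σ_3 + 1·σ_4 = 6(Δ_3 - Δ_2) = -126
Natural end conditions: σ_0 = σ_4 = 0.
Hence σ_0 = 0, σ_1 = -1128/61, σ_2 = 1554/61, σ_3 = -2310/61, σ_4 = 0.
On [0, 2], p(x) = 2 + 112/61·x - 564/61·x² + 447/122·x³.
With x = 2/3: p(2/3) = 110/549.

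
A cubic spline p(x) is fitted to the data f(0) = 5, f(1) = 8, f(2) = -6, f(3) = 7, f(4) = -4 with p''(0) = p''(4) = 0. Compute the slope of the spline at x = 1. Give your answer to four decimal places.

Write M_i for p''(x_i). With h_i = 1, 1, 1, 1 and divided differences Δ_i = 3, -14, 13, -11, the continuity of p' gives the tridiagonal system
  1·M_0 + 4·M_1 + 1·M_2 = 6(Δ_1 - Δ_0) = -102
  1·M_1 + 4·M_2 + 1·M_3 = 6(Δ_2 - Δ_1) = 162
  1·M_2 + 4·M_3 + 1·M_4 = 6(Δ_3 - Δ_2) = -144
Natural end conditions: M_0 = M_4 = 0.
Solving the tridiagonal system: M_0 = 0, M_1 = -1161/28, M_2 = 447/7, M_3 = -1455/28, M_4 = 0.
On [1, 2], p'(x) = b_1 + 2c_1·(x - 1) + 3d_1·(x - 1)² with b_1 = Δ_1 - h_1(2M_1 + M_2)/6 = -303/28, c_1 = M_1/2 = -1161/56, d_1 = (M_2 - M_1)/(6h_1) = 983/56. So p'(1) = -303/28.

-10.8214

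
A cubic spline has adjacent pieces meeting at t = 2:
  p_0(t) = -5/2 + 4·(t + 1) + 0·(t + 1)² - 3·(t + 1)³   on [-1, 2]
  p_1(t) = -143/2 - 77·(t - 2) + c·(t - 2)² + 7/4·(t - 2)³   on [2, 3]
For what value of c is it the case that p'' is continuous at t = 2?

-27

p_0''(t) = 0 - 18·(t + 1), so p_0''(2) = -54. On the right, p_1''(2) = 2c, so c = -27.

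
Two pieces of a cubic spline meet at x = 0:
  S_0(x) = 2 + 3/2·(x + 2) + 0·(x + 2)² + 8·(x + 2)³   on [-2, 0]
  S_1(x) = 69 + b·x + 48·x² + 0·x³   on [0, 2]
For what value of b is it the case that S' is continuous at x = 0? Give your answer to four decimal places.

S_0'(x) = 3/2 + 0·(x + 2) + 24·(x + 2)², so S_0'(0) = 195/2. On the right, S_1'(0) = b, so b = 195/2.

97.5000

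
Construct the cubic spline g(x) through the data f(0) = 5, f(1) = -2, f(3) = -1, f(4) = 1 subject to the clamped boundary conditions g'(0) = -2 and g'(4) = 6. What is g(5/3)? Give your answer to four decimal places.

With σ_i denoting the second derivative at x_i, h_i = 1, 2, 1, and Δ_i = (y_(i+1) − y_i)/h_i = -7, 1/2, 2:
  1·σ_0 + 6·σ_1 + 2·σ_2 = 6(Δ_1 - Δ_0) = 45
  2·σ_1 + 6·σ_2 + 1·σ_3 = 6(Δ_2 - Δ_1) = 9
Clamped end conditions give two more equations: 2h_0·σ_0 + h_0·σ_1 = 6(Δ_0 - g'(0)) = -30 and h_2·σ_2 + 2h_2·σ_3 = 6(g'(4) - Δ_2) = 24.
Solving: σ_0 = -107/5, σ_1 = 64/5, σ_2 = -26/5, σ_3 = 73/5.
On [1, 3], g(x) = -2 - 63/10·(x - 1) + 32/5·(x - 1)² - 3/2·(x - 1)³.
With (x - 1) = 2/3: g(5/3) = -19/5.

-3.8000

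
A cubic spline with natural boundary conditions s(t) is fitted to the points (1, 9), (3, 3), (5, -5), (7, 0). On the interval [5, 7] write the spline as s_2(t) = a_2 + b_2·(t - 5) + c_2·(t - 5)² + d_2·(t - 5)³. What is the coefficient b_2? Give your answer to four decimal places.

Write σ_i for s''(x_i). With h_i = 2, 2, 2 and divided differences Δ_i = -3, -4, 5/2, the continuity of s' gives the tridiagonal system
  2·σ_0 + 8·σ_1 + 2·σ_2 = 6(Δ_1 - Δ_0) = -6
  2·σ_1 + 8·σ_2 + 2·σ_3 = 6(Δ_2 - Δ_1) = 39
Natural end conditions: σ_0 = σ_3 = 0.
Solving the tridiagonal system: σ_0 = 0, σ_1 = -21/10, σ_2 = 27/5, σ_3 = 0.
On [5, 7], with s_2(t) = a_2 + b_2·(t - 5) + c_2·(t - 5)² + d_2·(t - 5)³: c_2 = σ_2/2 = 27/10, d_2 = (σ_3 - σ_2)/(6h_2) = -9/20, b_2 = Δ_2 - h_2(2σ_2 + σ_3)/6 = -11/10.

-1.1000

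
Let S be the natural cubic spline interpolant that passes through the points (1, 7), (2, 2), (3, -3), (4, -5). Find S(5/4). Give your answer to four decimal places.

Write M_i for S''(x_i). With h_i = 1, 1, 1 and divided differences Δ_i = -5, -5, -2, the continuity of S' gives the tridiagonal system
  1·M_0 + 4·M_1 + 1·M_2 = 6(Δ_1 - Δ_0) = 0
  1·M_1 + 4·M_2 + 1·M_3 = 6(Δ_2 - Δ_1) = 18
Natural end conditions: M_0 = M_3 = 0.
Hence M_0 = 0, M_1 = -6/5, M_2 = 24/5, M_3 = 0.
On [1, 2], S(x) = 7 - 24/5·(x - 1) + 0·(x - 1)² - 1/5·(x - 1)³.
With (x - 1) = 1/4: S(5/4) = 371/64.

5.7969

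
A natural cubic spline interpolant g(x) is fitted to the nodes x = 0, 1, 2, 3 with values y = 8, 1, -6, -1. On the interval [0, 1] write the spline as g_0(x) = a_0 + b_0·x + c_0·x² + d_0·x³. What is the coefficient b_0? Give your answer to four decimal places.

-6.2000

With σ_i denoting the second derivative at x_i, h_i = 1, 1, 1, and Δ_i = (y_(i+1) − y_i)/h_i = -7, -7, 5:
  1·σ_0 + 4·σ_1 + 1·σ_2 = 6(Δ_1 - Δ_0) = 0
  1·σ_1 + 4·σ_2 + 1·σ_3 = 6(Δ_2 - Δ_1) = 72
Natural end conditions: σ_0 = σ_3 = 0.
Solving: σ_0 = 0, σ_1 = -24/5, σ_2 = 96/5, σ_3 = 0.
On [0, 1], with g_0(x) = a_0 + b_0·x + c_0·x² + d_0·x³: c_0 = σ_0/2 = 0, d_0 = (σ_1 - σ_0)/(6h_0) = -4/5, b_0 = Δ_0 - h_0(2σ_0 + σ_1)/6 = -31/5.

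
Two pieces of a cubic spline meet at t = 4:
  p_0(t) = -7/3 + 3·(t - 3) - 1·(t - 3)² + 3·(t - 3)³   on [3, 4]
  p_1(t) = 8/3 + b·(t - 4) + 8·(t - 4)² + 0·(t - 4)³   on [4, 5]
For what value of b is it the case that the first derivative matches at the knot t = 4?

10

p_0'(t) = 3 - 2·(t - 3) + 9·(t - 3)², so p_0'(4) = 10. On the right, p_1'(4) = b, so b = 10.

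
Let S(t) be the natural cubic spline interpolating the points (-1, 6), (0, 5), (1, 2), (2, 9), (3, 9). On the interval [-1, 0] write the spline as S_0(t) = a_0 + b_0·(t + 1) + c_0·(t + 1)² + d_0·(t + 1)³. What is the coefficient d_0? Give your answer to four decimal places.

Let σ_i = S''(x_i). Step sizes h_i = 1, 1, 1, 1; slopes of the chords Δ_i = (y_(i+1) - y_i)/h_i = -1, -3, 7, 0.
  1·σ_0 + 4·σ_1 + 1·σ_2 = 6(Δ_1 - Δ_0) = -12
  1·σ_1 + 4·σ_2 + 1·σ_3 = 6(Δ_2 - Δ_1) = 60
  1·σ_2 + 4·σ_3 + 1·σ_4 = 6(Δ_3 - Δ_2) = -42
Natural end conditions: σ_0 = σ_4 = 0.
Solving: σ_0 = 0, σ_1 = -33/4, σ_2 = 21, σ_3 = -63/4, σ_4 = 0.
On [-1, 0], with S_0(t) = a_0 + b_0·(t + 1) + c_0·(t + 1)² + d_0·(t + 1)³: c_0 = σ_0/2 = 0, d_0 = (σ_1 - σ_0)/(6h_0) = -11/8, b_0 = Δ_0 - h_0(2σ_0 + σ_1)/6 = 3/8.

-1.3750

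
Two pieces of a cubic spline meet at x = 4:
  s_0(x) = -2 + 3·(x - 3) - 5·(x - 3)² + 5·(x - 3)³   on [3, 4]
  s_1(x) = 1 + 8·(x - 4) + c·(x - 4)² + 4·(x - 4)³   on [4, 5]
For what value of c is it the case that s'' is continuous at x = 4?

10

s_0''(x) = -10 + 30·(x - 3), so s_0''(4) = 20. On the right, s_1''(4) = 2c, so c = 10.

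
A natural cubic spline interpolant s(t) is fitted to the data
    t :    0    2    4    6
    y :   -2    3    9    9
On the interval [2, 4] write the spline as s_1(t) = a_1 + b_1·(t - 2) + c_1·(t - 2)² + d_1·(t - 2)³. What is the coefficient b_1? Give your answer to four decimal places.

3.1667

Write m_i for s''(x_i). With h_i = 2, 2, 2 and divided differences Δ_i = 5/2, 3, 0, the continuity of s' gives the tridiagonal system
  2·m_0 + 8·m_1 + 2·m_2 = 6(Δ_1 - Δ_0) = 3
  2·m_1 + 8·m_2 + 2·m_3 = 6(Δ_2 - Δ_1) = -18
Natural end conditions: m_0 = m_3 = 0.
Hence m_0 = 0, m_1 = 1, m_2 = -5/2, m_3 = 0.
On [2, 4], with s_1(t) = a_1 + b_1·(t - 2) + c_1·(t - 2)² + d_1·(t - 2)³: c_1 = m_1/2 = 1/2, d_1 = (m_2 - m_1)/(6h_1) = -7/24, b_1 = Δ_1 - h_1(2m_1 + m_2)/6 = 19/6.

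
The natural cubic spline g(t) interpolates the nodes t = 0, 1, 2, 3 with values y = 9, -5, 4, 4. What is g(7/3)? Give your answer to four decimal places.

Put m_i = g'' at the i-th knot. Here h = (1, 1, 1) and Δ = (-14, 9, 0), so the interior equations h_(i-1)·m_(i-1) + 2(h_(i-1)+h_i)·m_i + h_i·m_(i+1) = 6(Δ_i − Δ_(i-1)) read
  1·m_0 + 4·m_1 + 1·m_2 = 6(Δ_1 - Δ_0) = 138
  1·m_1 + 4·m_2 + 1·m_3 = 6(Δ_2 - Δ_1) = -54
Natural end conditions: m_0 = m_3 = 0.
Hence m_0 = 0, m_1 = 202/5, m_2 = -118/5, m_3 = 0.
On [2, 3], g(t) = 4 + 118/15·(t - 2) - 59/5·(t - 2)² + 59/15·(t - 2)³.
With (t - 2) = 1/3: g(7/3) = 442/81.

5.4568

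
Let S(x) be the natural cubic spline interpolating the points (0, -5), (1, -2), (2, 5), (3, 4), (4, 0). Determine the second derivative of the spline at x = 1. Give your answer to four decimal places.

Write M_i for S''(x_i). With h_i = 1, 1, 1, 1 and divided differences Δ_i = 3, 7, -1, -4, the continuity of S' gives the tridiagonal system
  1·M_0 + 4·M_1 + 1·M_2 = 6(Δ_1 - Δ_0) = 24
  1·M_1 + 4·M_2 + 1·M_3 = 6(Δ_2 - Δ_1) = -48
  1·M_2 + 4·M_3 + 1·M_4 = 6(Δ_3 - Δ_2) = -18
Natural end conditions: M_0 = M_4 = 0.
Solving the tridiagonal system: M_0 = 0, M_1 = 267/28, M_2 = -99/7, M_3 = -27/28, M_4 = 0.

9.5357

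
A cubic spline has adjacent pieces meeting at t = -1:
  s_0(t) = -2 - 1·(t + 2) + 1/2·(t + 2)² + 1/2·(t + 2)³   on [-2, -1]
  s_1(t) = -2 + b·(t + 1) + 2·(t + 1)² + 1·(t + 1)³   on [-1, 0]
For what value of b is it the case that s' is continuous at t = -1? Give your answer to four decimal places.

1.5000

s_0'(t) = -1 + 1·(t + 2) + 3/2·(t + 2)², so s_0'(-1) = 3/2. On the right, s_1'(-1) = b, so b = 3/2.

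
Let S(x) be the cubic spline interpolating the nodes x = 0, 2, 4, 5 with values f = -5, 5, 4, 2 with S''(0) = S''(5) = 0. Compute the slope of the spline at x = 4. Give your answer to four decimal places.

With M_i denoting the second derivative at x_i, h_i = 2, 2, 1, and Δ_i = (y_(i+1) − y_i)/h_i = 5, -1/2, -2:
  2·M_0 + 8·M_1 + 2·M_2 = 6(Δ_1 - Δ_0) = -33
  2·M_1 + 6·M_2 + 1·M_3 = 6(Δ_2 - Δ_1) = -9
Natural end conditions: M_0 = M_3 = 0.
Hence M_0 = 0, M_1 = -45/11, M_2 = -3/22, M_3 = 0.
On [4, 5], S'(x) = b_2 + 2c_2·(x - 4) + 3d_2·(x - 4)² with b_2 = Δ_2 - h_2(2M_2 + M_3)/6 = -43/22, c_2 = M_2/2 = -3/44, d_2 = (M_3 - M_2)/(6h_2) = 1/44. So S'(4) = -43/22.

-1.9545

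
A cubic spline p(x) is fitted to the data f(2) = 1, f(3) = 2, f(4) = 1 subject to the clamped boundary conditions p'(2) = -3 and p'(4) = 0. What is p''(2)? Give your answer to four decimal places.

Put σ_i = p'' at the i-th knot. Here h = (1, 1) and Δ = (1, -1), so the interior equations h_(i-1)·σ_(i-1) + 2(h_(i-1)+h_i)·σ_i + h_i·σ_(i+1) = 6(Δ_i − Δ_(i-1)) read
  1·σ_0 + 4·σ_1 + 1·σ_2 = 6(Δ_1 - Δ_0) = -12
Clamped end conditions give two more equations: 2h_0·σ_0 + h_0·σ_1 = 6(Δ_0 - p'(2)) = 24 and h_1·σ_1 + 2h_1·σ_2 = 6(p'(4) - Δ_1) = 6.
Forward elimination and back-substitution give σ_0 = 33/2, σ_1 = -9, σ_2 = 15/2.

16.5000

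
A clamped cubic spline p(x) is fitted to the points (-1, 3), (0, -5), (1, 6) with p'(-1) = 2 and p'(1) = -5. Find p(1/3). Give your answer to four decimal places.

With σ_i denoting the second derivative at x_i, h_i = 1, 1, and Δ_i = (y_(i+1) − y_i)/h_i = -8, 11:
  1·σ_0 + 4·σ_1 + 1·σ_2 = 6(Δ_1 - Δ_0) = 114
Clamped end conditions give two more equations: 2h_0·σ_0 + h_0·σ_1 = 6(Δ_0 - p'(-1)) = -60 and h_1·σ_1 + 2h_1·σ_2 = 6(p'(1) - Δ_1) = -96.
Solving the tridiagonal system: σ_0 = -62, σ_1 = 64, σ_2 = -80.
On [0, 1], p(x) = -5 + 3·x + 32·x² - 24·x³.
With x = 1/3: p(1/3) = -4/3.

-1.3333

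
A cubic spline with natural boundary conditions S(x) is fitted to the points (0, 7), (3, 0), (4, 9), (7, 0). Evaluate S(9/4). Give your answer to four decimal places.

Put m_i = S'' at the i-th knot. Here h = (3, 1, 3) and Δ = (-7/3, 9, -3), so the interior equations h_(i-1)·m_(i-1) + 2(h_(i-1)+h_i)·m_i + h_i·m_(i+1) = 6(Δ_i − Δ_(i-1)) read
  3·m_0 + 8·m_1 + 1·m_2 = 6(Δ_1 - Δ_0) = 68
  1·m_1 + 8·m_2 + 3·m_3 = 6(Δ_2 - Δ_1) = -72
Natural end conditions: m_0 = m_3 = 0.
Solving the tridiagonal system: m_0 = 0, m_1 = 88/9, m_2 = -92/9, m_3 = 0.
On [0, 3], S(x) = 7 - 65/9·x + 0·x² + 44/81·x³.
With x = 9/4: S(9/4) = -49/16.

-3.0625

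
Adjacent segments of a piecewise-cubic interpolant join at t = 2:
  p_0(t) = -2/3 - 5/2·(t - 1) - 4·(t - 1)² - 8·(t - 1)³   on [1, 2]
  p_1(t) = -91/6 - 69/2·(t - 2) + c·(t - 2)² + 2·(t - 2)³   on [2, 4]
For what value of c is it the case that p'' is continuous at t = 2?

p_0''(t) = -8 - 48·(t - 1), so p_0''(2) = -56. On the right, p_1''(2) = 2c, so c = -28.

-28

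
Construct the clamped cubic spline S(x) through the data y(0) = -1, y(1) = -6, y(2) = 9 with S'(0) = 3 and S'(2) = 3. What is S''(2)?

Put m_i = S'' at the i-th knot. Here h = (1, 1) and Δ = (-5, 15), so the interior equations h_(i-1)·m_(i-1) + 2(h_(i-1)+h_i)·m_i + h_i·m_(i+1) = 6(Δ_i − Δ_(i-1)) read
  1·m_0 + 4·m_1 + 1·m_2 = 6(Δ_1 - Δ_0) = 120
Clamped end conditions give two more equations: 2h_0·m_0 + h_0·m_1 = 6(Δ_0 - S'(0)) = -48 and h_1·m_1 + 2h_1·m_2 = 6(S'(2) - Δ_1) = -72.
Forward elimination and back-substitution give m_0 = -54, m_1 = 60, m_2 = -66.

-66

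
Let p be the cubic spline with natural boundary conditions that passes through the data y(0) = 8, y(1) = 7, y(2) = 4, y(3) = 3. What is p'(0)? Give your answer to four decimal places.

Put M_i = p'' at the i-th knot. Here h = (1, 1, 1) and Δ = (-1, -3, -1), so the interior equations h_(i-1)·M_(i-1) + 2(h_(i-1)+h_i)·M_i + h_i·M_(i+1) = 6(Δ_i − Δ_(i-1)) read
  1·M_0 + 4·M_1 + 1·M_2 = 6(Δ_1 - Δ_0) = -12
  1·M_1 + 4·M_2 + 1·M_3 = 6(Δ_2 - Δ_1) = 12
Natural end conditions: M_0 = M_3 = 0.
Forward elimination and back-substitution give M_0 = 0, M_1 = -4, M_2 = 4, M_3 = 0.
On [0, 1], p'(x) = b_0 + 2c_0·x + 3d_0·x² with b_0 = Δ_0 - h_0(2M_0 + M_1)/6 = -1/3, c_0 = M_0/2 = 0, d_0 = (M_1 - M_0)/(6h_0) = -2/3. So p'(0) = -1/3.

-0.3333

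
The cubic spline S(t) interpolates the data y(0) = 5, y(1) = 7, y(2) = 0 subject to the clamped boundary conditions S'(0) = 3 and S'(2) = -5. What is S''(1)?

Let m_i = S''(x_i). Step sizes h_i = 1, 1; slopes of the chords Δ_i = (y_(i+1) - y_i)/h_i = 2, -7.
  1·m_0 + 4·m_1 + 1·m_2 = 6(Δ_1 - Δ_0) = -54
Clamped end conditions give two more equations: 2h_0·m_0 + h_0·m_1 = 6(Δ_0 - S'(0)) = -6 and h_1·m_1 + 2h_1·m_2 = 6(S'(2) - Δ_1) = 12.
Forward elimination and back-substitution give m_0 = 13/2, m_1 = -19, m_2 = 31/2.

-19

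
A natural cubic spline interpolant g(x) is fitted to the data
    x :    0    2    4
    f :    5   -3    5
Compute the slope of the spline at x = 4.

Put σ_i = g'' at the i-th knot. Here h = (2, 2) and Δ = (-4, 4), so the interior equations h_(i-1)·σ_(i-1) + 2(h_(i-1)+h_i)·σ_i + h_i·σ_(i+1) = 6(Δ_i − Δ_(i-1)) read
  2·σ_0 + 8·σ_1 + 2·σ_2 = 6(Δ_1 - Δ_0) = 48
Natural end conditions: σ_0 = σ_2 = 0.
Hence σ_0 = 0, σ_1 = 6, σ_2 = 0.
On [2, 4], g'(x) = b_1 + 2c_1·(x - 2) + 3d_1·(x - 2)² with b_1 = Δ_1 - h_1(2σ_1 + σ_2)/6 = 0, c_1 = σ_1/2 = 3, d_1 = (σ_2 - σ_1)/(6h_1) = -1/2. So g'(4) = 6.

6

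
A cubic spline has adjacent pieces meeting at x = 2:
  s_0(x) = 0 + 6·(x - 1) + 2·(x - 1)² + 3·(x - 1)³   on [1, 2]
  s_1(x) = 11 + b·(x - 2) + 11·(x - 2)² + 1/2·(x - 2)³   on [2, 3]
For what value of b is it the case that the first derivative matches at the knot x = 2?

s_0'(x) = 6 + 4·(x - 1) + 9·(x - 1)², so s_0'(2) = 19. On the right, s_1'(2) = b, so b = 19.

19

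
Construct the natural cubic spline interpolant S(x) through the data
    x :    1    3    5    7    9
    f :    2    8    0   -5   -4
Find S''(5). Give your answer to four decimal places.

Write σ_i for S''(x_i). With h_i = 2, 2, 2, 2 and divided differences Δ_i = 3, -4, -5/2, 1/2, the continuity of S' gives the tridiagonal system
  2·σ_0 + 8·σ_1 + 2·σ_2 = 6(Δ_1 - Δ_0) = -42
  2·σ_1 + 8·σ_2 + 2·σ_3 = 6(Δ_2 - Δ_1) = 9
  2·σ_2 + 8·σ_3 + 2·σ_4 = 6(Δ_3 - Δ_2) = 18
Natural end conditions: σ_0 = σ_4 = 0.
Solving: σ_0 = 0, σ_1 = -81/14, σ_2 = 15/7, σ_3 = 12/7, σ_4 = 0.

2.1429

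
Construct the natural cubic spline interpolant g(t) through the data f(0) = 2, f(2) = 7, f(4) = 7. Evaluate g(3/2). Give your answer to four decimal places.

Let σ_i = g''(x_i). Step sizes h_i = 2, 2; slopes of the chords Δ_i = (y_(i+1) - y_i)/h_i = 5/2, 0.
  2·σ_0 + 8·σ_1 + 2·σ_2 = 6(Δ_1 - Δ_0) = -15
Natural end conditions: σ_0 = σ_2 = 0.
Solving: σ_0 = 0, σ_1 = -15/8, σ_2 = 0.
On [0, 2], g(t) = 2 + 25/8·t + 0·t² - 5/32·t³.
With t = 3/2: g(3/2) = 1577/256.

6.1602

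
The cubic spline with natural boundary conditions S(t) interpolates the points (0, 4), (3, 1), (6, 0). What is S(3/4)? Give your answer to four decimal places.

Put M_i = S'' at the i-th knot. Here h = (3, 3) and Δ = (-1, -1/3), so the interior equations h_(i-1)·M_(i-1) + 2(h_(i-1)+h_i)·M_i + h_i·M_(i+1) = 6(Δ_i − Δ_(i-1)) read
  3·M_0 + 12·M_1 + 3·M_2 = 6(Δ_1 - Δ_0) = 4
Natural end conditions: M_0 = M_2 = 0.
Forward elimination and back-substitution give M_0 = 0, M_1 = 1/3, M_2 = 0.
On [0, 3], S(t) = 4 - 7/6·t + 0·t² + 1/54·t³.
With t = 3/4: S(3/4) = 401/128.

3.1328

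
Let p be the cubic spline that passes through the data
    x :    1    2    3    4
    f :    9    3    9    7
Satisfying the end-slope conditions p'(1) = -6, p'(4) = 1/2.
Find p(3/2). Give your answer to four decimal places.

Write M_i for p''(x_i). With h_i = 1, 1, 1 and divided differences Δ_i = -6, 6, -2, the continuity of p' gives the tridiagonal system
  1·M_0 + 4·M_1 + 1·M_2 = 6(Δ_1 - Δ_0) = 72
  1·M_1 + 4·M_2 + 1·M_3 = 6(Δ_2 - Δ_1) = -48
Clamped end conditions give two more equations: 2h_0·M_0 + h_0·M_1 = 6(Δ_0 - p'(1)) = 0 and h_2·M_2 + 2h_2·M_3 = 6(p'(4) - Δ_2) = 15.
Solving the tridiagonal system: M_0 = -41/3, M_1 = 82/3, M_2 = -71/3, M_3 = 58/3.
On [1, 2], p(x) = 9 - 6·(x - 1) - 41/6·(x - 1)² + 41/6·(x - 1)³.
With (x - 1) = 1/2: p(3/2) = 247/48.

5.1458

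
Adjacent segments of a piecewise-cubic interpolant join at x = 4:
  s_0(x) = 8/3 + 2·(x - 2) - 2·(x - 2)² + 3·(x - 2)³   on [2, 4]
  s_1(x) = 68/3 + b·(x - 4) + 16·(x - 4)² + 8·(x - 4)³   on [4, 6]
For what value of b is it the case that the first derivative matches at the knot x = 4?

s_0'(x) = 2 - 4·(x - 2) + 9·(x - 2)², so s_0'(4) = 30. On the right, s_1'(4) = b, so b = 30.

30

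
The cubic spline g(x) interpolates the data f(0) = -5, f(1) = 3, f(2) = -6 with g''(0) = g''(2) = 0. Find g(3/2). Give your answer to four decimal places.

Let m_i = g''(x_i). Step sizes h_i = 1, 1; slopes of the chords Δ_i = (y_(i+1) - y_i)/h_i = 8, -9.
  1·m_0 + 4·m_1 + 1·m_2 = 6(Δ_1 - Δ_0) = -102
Natural end conditions: m_0 = m_2 = 0.
Forward elimination and back-substitution give m_0 = 0, m_1 = -51/2, m_2 = 0.
On [1, 2], g(x) = 3 - 1/2·(x - 1) - 51/4·(x - 1)² + 17/4·(x - 1)³.
With (x - 1) = 1/2: g(3/2) = 3/32.

0.0938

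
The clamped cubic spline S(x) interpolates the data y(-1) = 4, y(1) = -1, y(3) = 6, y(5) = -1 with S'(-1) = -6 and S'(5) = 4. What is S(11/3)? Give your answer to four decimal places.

Write M_i for S''(x_i). With h_i = 2, 2, 2 and divided differences Δ_i = -5/2, 7/2, -7/2, the continuity of S' gives the tridiagonal system
  2·M_0 + 8·M_1 + 2·M_2 = 6(Δ_1 - Δ_0) = 36
  2·M_1 + 8·M_2 + 2·M_3 = 6(Δ_2 - Δ_1) = -42
Clamped end conditions give two more equations: 2h_0·M_0 + h_0·M_1 = 6(Δ_0 - S'(-1)) = 21 and h_2·M_2 + 2h_2·M_3 = 6(S'(5) - Δ_2) = 45.
Solving: M_0 = 11/6, M_1 = 41/6, M_2 = -67/6, M_3 = 101/6.
On [3, 5], S(x) = 6 - 5/3·(x - 3) - 67/12·(x - 3)² + 7/3·(x - 3)³.
With (x - 3) = 2/3: S(11/3) = 251/81.

3.0988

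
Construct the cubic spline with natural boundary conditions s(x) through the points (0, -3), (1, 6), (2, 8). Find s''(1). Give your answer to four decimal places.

-10.5000

Let M_i = s''(x_i). Step sizes h_i = 1, 1; slopes of the chords Δ_i = (y_(i+1) - y_i)/h_i = 9, 2.
  1·M_0 + 4·M_1 + 1·M_2 = 6(Δ_1 - Δ_0) = -42
Natural end conditions: M_0 = M_2 = 0.
Hence M_0 = 0, M_1 = -21/2, M_2 = 0.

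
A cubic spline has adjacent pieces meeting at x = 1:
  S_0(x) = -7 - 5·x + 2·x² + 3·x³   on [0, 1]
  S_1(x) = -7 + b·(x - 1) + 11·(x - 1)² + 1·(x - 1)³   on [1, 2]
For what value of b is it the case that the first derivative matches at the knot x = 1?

S_0'(x) = -5 + 4·x + 9·x², so S_0'(1) = 8. On the right, S_1'(1) = b, so b = 8.

8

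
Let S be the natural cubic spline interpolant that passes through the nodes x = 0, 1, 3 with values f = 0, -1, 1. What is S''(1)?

Let m_i = S''(x_i). Step sizes h_i = 1, 2; slopes of the chords Δ_i = (y_(i+1) - y_i)/h_i = -1, 1.
  1·m_0 + 6·m_1 + 2·m_2 = 6(Δ_1 - Δ_0) = 12
Natural end conditions: m_0 = m_2 = 0.
Hence m_0 = 0, m_1 = 2, m_2 = 0.

2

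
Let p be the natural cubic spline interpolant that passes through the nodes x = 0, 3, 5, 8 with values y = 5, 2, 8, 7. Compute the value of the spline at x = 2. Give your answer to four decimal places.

Write M_i for p''(x_i). With h_i = 3, 2, 3 and divided differences Δ_i = -1, 3, -1/3, the continuity of p' gives the tridiagonal system
  3·M_0 + 10·M_1 + 2·M_2 = 6(Δ_1 - Δ_0) = 24
  2·M_1 + 10·M_2 + 3·M_3 = 6(Δ_2 - Δ_1) = -20
Natural end conditions: M_0 = M_3 = 0.
Solving the tridiagonal system: M_0 = 0, M_1 = 35/12, M_2 = -31/12, M_3 = 0.
On [0, 3], p(x) = 5 - 59/24·x + 0·x² + 35/216·x³.
With x = 2: p(2) = 149/108.

1.3796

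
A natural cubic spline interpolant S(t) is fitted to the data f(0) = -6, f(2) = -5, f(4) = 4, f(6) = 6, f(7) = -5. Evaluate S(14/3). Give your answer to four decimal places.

7.1165

With M_i denoting the second derivative at x_i, h_i = 2, 2, 2, 1, and Δ_i = (y_(i+1) − y_i)/h_i = 1/2, 9/2, 1, -11:
  2·M_0 + 8·M_1 + 2·M_2 = 6(Δ_1 - Δ_0) = 24
  2·M_1 + 8·M_2 + 2·M_3 = 6(Δ_2 - Δ_1) = -21
  2·M_2 + 6·M_3 + 1·M_4 = 6(Δ_3 - Δ_2) = -72
Natural end conditions: M_0 = M_4 = 0.
Hence M_0 = 0, M_1 = 255/82, M_2 = -18/41, M_3 = -486/41, M_4 = 0.
On [4, 6], S(t) = 4 + 215/41·(t - 4) - 9/41·(t - 4)² - 39/41·(t - 4)³.
With (t - 4) = 2/3: S(14/3) = 2626/369.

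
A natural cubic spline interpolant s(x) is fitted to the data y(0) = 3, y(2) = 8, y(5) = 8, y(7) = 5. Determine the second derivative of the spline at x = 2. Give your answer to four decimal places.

With M_i denoting the second derivative at x_i, h_i = 2, 3, 2, and Δ_i = (y_(i+1) − y_i)/h_i = 5/2, 0, -3/2:
  2·M_0 + 10·M_1 + 3·M_2 = 6(Δ_1 - Δ_0) = -15
  3·M_1 + 10·M_2 + 2·M_3 = 6(Δ_2 - Δ_1) = -9
Natural end conditions: M_0 = M_3 = 0.
Solving: M_0 = 0, M_1 = -123/91, M_2 = -45/91, M_3 = 0.

-1.3516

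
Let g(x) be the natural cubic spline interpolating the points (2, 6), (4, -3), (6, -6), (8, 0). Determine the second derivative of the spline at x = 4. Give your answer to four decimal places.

Let σ_i = g''(x_i). Step sizes h_i = 2, 2, 2; slopes of the chords Δ_i = (y_(i+1) - y_i)/h_i = -9/2, -3/2, 3.
  2·σ_0 + 8·σ_1 + 2·σ_2 = 6(Δ_1 - Δ_0) = 18
  2·σ_1 + 8·σ_2 + 2·σ_3 = 6(Δ_2 - Δ_1) = 27
Natural end conditions: σ_0 = σ_3 = 0.
Hence σ_0 = 0, σ_1 = 3/2, σ_2 = 3, σ_3 = 0.

1.5000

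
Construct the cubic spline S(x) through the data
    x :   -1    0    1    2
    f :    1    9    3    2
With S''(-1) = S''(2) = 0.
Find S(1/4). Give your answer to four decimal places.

8.3031

Put M_i = S'' at the i-th knot. Here h = (1, 1, 1) and Δ = (8, -6, -1), so the interior equations h_(i-1)·M_(i-1) + 2(h_(i-1)+h_i)·M_i + h_i·M_(i+1) = 6(Δ_i − Δ_(i-1)) read
  1·M_0 + 4·M_1 + 1·M_2 = 6(Δ_1 - Δ_0) = -84
  1·M_1 + 4·M_2 + 1·M_3 = 6(Δ_2 - Δ_1) = 30
Natural end conditions: M_0 = M_3 = 0.
Hence M_0 = 0, M_1 = -122/5, M_2 = 68/5, M_3 = 0.
On [0, 1], S(x) = 9 - 2/15·x - 61/5·x² + 19/3·x³.
With x = 1/4: S(1/4) = 2657/320.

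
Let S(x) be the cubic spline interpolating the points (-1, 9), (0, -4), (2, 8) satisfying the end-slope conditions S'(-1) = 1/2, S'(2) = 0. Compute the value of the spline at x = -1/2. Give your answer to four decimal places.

3.8333

With m_i denoting the second derivative at x_i, h_i = 1, 2, and Δ_i = (y_(i+1) − y_i)/h_i = -13, 6:
  1·m_0 + 6·m_1 + 2·m_2 = 6(Δ_1 - Δ_0) = 114
Clamped end conditions give two more equations: 2h_0·m_0 + h_0·m_1 = 6(Δ_0 - S'(-1)) = -81 and h_1·m_1 + 2h_1·m_2 = 6(S'(2) - Δ_1) = -36.
Solving the tridiagonal system: m_0 = -179/3, m_1 = 115/3, m_2 = -169/6.
On [-1, 0], S(x) = 9 + 1/2·(x + 1) - 179/6·(x + 1)² + 49/3·(x + 1)³.
With (x + 1) = 1/2: S(-1/2) = 23/6.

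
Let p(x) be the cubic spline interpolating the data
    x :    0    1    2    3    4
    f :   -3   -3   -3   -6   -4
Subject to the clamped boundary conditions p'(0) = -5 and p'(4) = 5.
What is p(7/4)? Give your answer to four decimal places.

-2.5823

Write m_i for p''(x_i). With h_i = 1, 1, 1, 1 and divided differences Δ_i = 0, 0, -3, 2, the continuity of p' gives the tridiagonal system
  1·m_0 + 4·m_1 + 1·m_2 = 6(Δ_1 - Δ_0) = 0
  1·m_1 + 4·m_2 + 1·m_3 = 6(Δ_2 - Δ_1) = -18
  1·m_2 + 4·m_3 + 1·m_4 = 6(Δ_3 - Δ_2) = 30
Clamped end conditions give two more equations: 2h_0·m_0 + h_0·m_1 = 6(Δ_0 - p'(0)) = 30 and h_3·m_3 + 2h_3·m_4 = 6(p'(4) - Δ_3) = 18.
Solving: m_0 = 457/28, m_1 = -37/14, m_2 = -23/4, m_3 = 107/14, m_4 = 145/28.
On [1, 2], p(x) = -3 + 103/56·(x - 1) - 37/28·(x - 1)² - 29/56·(x - 1)³.
With (x - 1) = 3/4: p(7/4) = -9255/3584.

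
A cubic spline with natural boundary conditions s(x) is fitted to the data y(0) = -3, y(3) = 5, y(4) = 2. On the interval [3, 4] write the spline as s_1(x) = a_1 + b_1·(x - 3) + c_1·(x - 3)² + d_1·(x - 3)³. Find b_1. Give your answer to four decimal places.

With M_i denoting the second derivative at x_i, h_i = 3, 1, and Δ_i = (y_(i+1) − y_i)/h_i = 8/3, -3:
  3·M_0 + 8·M_1 + 1·M_2 = 6(Δ_1 - Δ_0) = -34
Natural end conditions: M_0 = M_2 = 0.
Solving: M_0 = 0, M_1 = -17/4, M_2 = 0.
On [3, 4], with s_1(x) = a_1 + b_1·(x - 3) + c_1·(x - 3)² + d_1·(x - 3)³: c_1 = M_1/2 = -17/8, d_1 = (M_2 - M_1)/(6h_1) = 17/24, b_1 = Δ_1 - h_1(2M_1 + M_2)/6 = -19/12.

-1.5833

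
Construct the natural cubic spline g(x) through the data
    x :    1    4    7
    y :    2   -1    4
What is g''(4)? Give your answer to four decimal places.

Let σ_i = g''(x_i). Step sizes h_i = 3, 3; slopes of the chords Δ_i = (y_(i+1) - y_i)/h_i = -1, 5/3.
  3·σ_0 + 12·σ_1 + 3·σ_2 = 6(Δ_1 - Δ_0) = 16
Natural end conditions: σ_0 = σ_2 = 0.
Solving: σ_0 = 0, σ_1 = 4/3, σ_2 = 0.

1.3333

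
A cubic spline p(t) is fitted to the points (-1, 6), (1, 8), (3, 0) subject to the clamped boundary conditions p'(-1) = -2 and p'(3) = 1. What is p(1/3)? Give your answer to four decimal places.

Put σ_i = p'' at the i-th knot. Here h = (2, 2) and Δ = (1, -4), so the interior equations h_(i-1)·σ_(i-1) + 2(h_(i-1)+h_i)·σ_i + h_i·σ_(i+1) = 6(Δ_i − Δ_(i-1)) read
  2·σ_0 + 8·σ_1 + 2·σ_2 = 6(Δ_1 - Δ_0) = -30
Clamped end conditions give two more equations: 2h_0·σ_0 + h_0·σ_1 = 6(Δ_0 - p'(-1)) = 18 and h_1·σ_1 + 2h_1·σ_2 = 6(p'(3) - Δ_1) = 30.
Forward elimination and back-substitution give σ_0 = 9, σ_1 = -9, σ_2 = 12.
On [-1, 1], p(t) = 6 - 2·(t + 1) + 9/2·(t + 1)² - 3/2·(t + 1)³.
With (t + 1) = 4/3: p(1/3) = 70/9.

7.7778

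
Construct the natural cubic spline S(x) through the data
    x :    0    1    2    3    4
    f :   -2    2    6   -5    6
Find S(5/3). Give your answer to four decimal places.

6.4021

Write m_i for S''(x_i). With h_i = 1, 1, 1, 1 and divided differences Δ_i = 4, 4, -11, 11, the continuity of S' gives the tridiagonal system
  1·m_0 + 4·m_1 + 1·m_2 = 6(Δ_1 - Δ_0) = 0
  1·m_1 + 4·m_2 + 1·m_3 = 6(Δ_2 - Δ_1) = -90
  1·m_2 + 4·m_3 + 1·m_4 = 6(Δ_3 - Δ_2) = 132
Natural end conditions: m_0 = m_4 = 0.
Forward elimination and back-substitution give m_0 = 0, m_1 = 123/14, m_2 = -246/7, m_3 = 585/14, m_4 = 0.
On [1, 2], S(x) = 2 + 97/14·(x - 1) + 123/28·(x - 1)² - 205/28·(x - 1)³.
With (x - 1) = 2/3: S(5/3) = 1210/189.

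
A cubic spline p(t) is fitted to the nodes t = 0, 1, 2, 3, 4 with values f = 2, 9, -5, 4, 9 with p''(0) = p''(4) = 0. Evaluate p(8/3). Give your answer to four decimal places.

-0.3320

With M_i denoting the second derivative at x_i, h_i = 1, 1, 1, 1, and Δ_i = (y_(i+1) − y_i)/h_i = 7, -14, 9, 5:
  1·M_0 + 4·M_1 + 1·M_2 = 6(Δ_1 - Δ_0) = -126
  1·M_1 + 4·M_2 + 1·M_3 = 6(Δ_2 - Δ_1) = 138
  1·M_2 + 4·M_3 + 1·M_4 = 6(Δ_3 - Δ_2) = -24
Natural end conditions: M_0 = M_4 = 0.
Forward elimination and back-substitution give M_0 = 0, M_1 = -1233/28, M_2 = 351/7, M_3 = -519/28, M_4 = 0.
On [2, 3], p(t) = -5 - 37/8·(t - 2) + 351/14·(t - 2)² - 641/56·(t - 2)³.
With (t - 2) = 2/3: p(8/3) = -251/756.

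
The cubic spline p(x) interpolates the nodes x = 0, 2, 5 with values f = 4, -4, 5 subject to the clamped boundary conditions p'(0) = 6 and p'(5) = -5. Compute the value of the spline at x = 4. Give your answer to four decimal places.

4.3111

Write M_i for p''(x_i). With h_i = 2, 3 and divided differences Δ_i = -4, 3, the continuity of p' gives the tridiagonal system
  2·M_0 + 10·M_1 + 3·M_2 = 6(Δ_1 - Δ_0) = 42
Clamped end conditions give two more equations: 2h_0·M_0 + h_0·M_1 = 6(Δ_0 - p'(0)) = -60 and h_1·M_1 + 2h_1·M_2 = 6(p'(5) - Δ_1) = -48.
Forward elimination and back-substitution give M_0 = -107/5, M_1 = 64/5, M_2 = -72/5.
On [2, 5], p(x) = -4 - 13/5·(x - 2) + 32/5·(x - 2)² - 68/45·(x - 2)³.
With (x - 2) = 2: p(4) = 194/45.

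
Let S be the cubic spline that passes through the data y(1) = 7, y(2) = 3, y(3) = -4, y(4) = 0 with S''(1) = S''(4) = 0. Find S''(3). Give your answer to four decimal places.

18.8000

Write σ_i for S''(x_i). With h_i = 1, 1, 1 and divided differences Δ_i = -4, -7, 4, the continuity of S' gives the tridiagonal system
  1·σ_0 + 4·σ_1 + 1·σ_2 = 6(Δ_1 - Δ_0) = -18
  1·σ_1 + 4·σ_2 + 1·σ_3 = 6(Δ_2 - Δ_1) = 66
Natural end conditions: σ_0 = σ_3 = 0.
Solving the tridiagonal system: σ_0 = 0, σ_1 = -46/5, σ_2 = 94/5, σ_3 = 0.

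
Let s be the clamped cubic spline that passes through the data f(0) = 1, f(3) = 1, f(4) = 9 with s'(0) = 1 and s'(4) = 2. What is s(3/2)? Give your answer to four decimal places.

-1.6719

Put σ_i = s'' at the i-th knot. Here h = (3, 1) and Δ = (0, 8), so the interior equations h_(i-1)·σ_(i-1) + 2(h_(i-1)+h_i)·σ_i + h_i·σ_(i+1) = 6(Δ_i − Δ_(i-1)) read
  3·σ_0 + 8·σ_1 + 1·σ_2 = 6(Δ_1 - Δ_0) = 48
Clamped end conditions give two more equations: 2h_0·σ_0 + h_0·σ_1 = 6(Δ_0 - s'(0)) = -6 and h_1·σ_1 + 2h_1·σ_2 = 6(s'(4) - Δ_1) = -36.
Solving: σ_0 = -27/4, σ_1 = 23/2, σ_2 = -95/4.
On [0, 3], s(x) = 1 + 1·x - 27/8·x² + 73/72·x³.
With x = 3/2: s(3/2) = -107/64.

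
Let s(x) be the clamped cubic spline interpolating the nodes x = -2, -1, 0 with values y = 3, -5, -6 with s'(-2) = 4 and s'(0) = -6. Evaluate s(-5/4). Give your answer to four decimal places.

-2.6836

Put M_i = s'' at the i-th knot. Here h = (1, 1) and Δ = (-8, -1), so the interior equations h_(i-1)·M_(i-1) + 2(h_(i-1)+h_i)·M_i + h_i·M_(i+1) = 6(Δ_i − Δ_(i-1)) read
  1·M_0 + 4·M_1 + 1·M_2 = 6(Δ_1 - Δ_0) = 42
Clamped end conditions give two more equations: 2h_0·M_0 + h_0·M_1 = 6(Δ_0 - s'(-2)) = -72 and h_1·M_1 + 2h_1·M_2 = 6(s'(0) - Δ_1) = -30.
Hence M_0 = -103/2, M_1 = 31, M_2 = -61/2.
On [-2, -1], s(x) = 3 + 4·(x + 2) - 103/4·(x + 2)² + 55/4·(x + 2)³.
With (x + 2) = 3/4: s(-5/4) = -687/256.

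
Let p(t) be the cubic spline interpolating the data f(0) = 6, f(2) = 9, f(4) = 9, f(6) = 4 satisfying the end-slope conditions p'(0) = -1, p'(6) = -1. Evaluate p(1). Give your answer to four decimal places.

6.7750

With σ_i denoting the second derivative at x_i, h_i = 2, 2, 2, and Δ_i = (y_(i+1) − y_i)/h_i = 3/2, 0, -5/2:
  2·σ_0 + 8·σ_1 + 2·σ_2 = 6(Δ_1 - Δ_0) = -9
  2·σ_1 + 8·σ_2 + 2·σ_3 = 6(Δ_2 - Δ_1) = -15
Clamped end conditions give two more equations: 2h_0·σ_0 + h_0·σ_1 = 6(Δ_0 - p'(0)) = 15 and h_2·σ_2 + 2h_2·σ_3 = 6(p'(6) - Δ_2) = 9.
Solving the tridiagonal system: σ_0 = 23/5, σ_1 = -17/10, σ_2 = -23/10, σ_3 = 17/5.
On [0, 2], p(t) = 6 - 1·t + 23/10·t² - 21/40·t³.
With t = 1: p(1) = 271/40.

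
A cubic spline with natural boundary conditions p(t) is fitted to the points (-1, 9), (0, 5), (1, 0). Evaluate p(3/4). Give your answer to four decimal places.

1.3086

Let σ_i = p''(x_i). Step sizes h_i = 1, 1; slopes of the chords Δ_i = (y_(i+1) - y_i)/h_i = -4, -5.
  1·σ_0 + 4·σ_1 + 1·σ_2 = 6(Δ_1 - Δ_0) = -6
Natural end conditions: σ_0 = σ_2 = 0.
Forward elimination and back-substitution give σ_0 = 0, σ_1 = -3/2, σ_2 = 0.
On [0, 1], p(t) = 5 - 9/2·t - 3/4·t² + 1/4·t³.
With t = 3/4: p(3/4) = 335/256.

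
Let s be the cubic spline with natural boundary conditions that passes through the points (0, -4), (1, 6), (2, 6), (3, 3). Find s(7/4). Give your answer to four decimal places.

With M_i denoting the second derivative at x_i, h_i = 1, 1, 1, and Δ_i = (y_(i+1) − y_i)/h_i = 10, 0, -3:
  1·M_0 + 4·M_1 + 1·M_2 = 6(Δ_1 - Δ_0) = -60
  1·M_1 + 4·M_2 + 1·M_3 = 6(Δ_2 - Δ_1) = -18
Natural end conditions: M_0 = M_3 = 0.
Solving the tridiagonal system: M_0 = 0, M_1 = -74/5, M_2 = -4/5, M_3 = 0.
On [1, 2], s(x) = 6 + 76/15·(x - 1) - 37/5·(x - 1)² + 7/3·(x - 1)³.
With (x - 1) = 3/4: s(7/4) = 2119/320.

6.6219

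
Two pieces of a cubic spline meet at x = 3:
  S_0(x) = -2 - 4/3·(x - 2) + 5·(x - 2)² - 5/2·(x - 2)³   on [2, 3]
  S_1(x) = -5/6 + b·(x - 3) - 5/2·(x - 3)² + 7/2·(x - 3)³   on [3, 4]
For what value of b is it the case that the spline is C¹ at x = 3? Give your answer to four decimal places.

S_0'(x) = -4/3 + 10·(x - 2) - 15/2·(x - 2)², so S_0'(3) = 7/6. On the right, S_1'(3) = b, so b = 7/6.

1.1667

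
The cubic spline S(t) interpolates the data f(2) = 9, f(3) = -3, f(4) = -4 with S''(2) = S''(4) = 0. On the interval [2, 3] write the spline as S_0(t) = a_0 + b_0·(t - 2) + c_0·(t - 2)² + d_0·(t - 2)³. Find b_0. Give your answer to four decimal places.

Write σ_i for S''(x_i). With h_i = 1, 1 and divided differences Δ_i = -12, -1, the continuity of S' gives the tridiagonal system
  1·σ_0 + 4·σ_1 + 1·σ_2 = 6(Δ_1 - Δ_0) = 66
Natural end conditions: σ_0 = σ_2 = 0.
Hence σ_0 = 0, σ_1 = 33/2, σ_2 = 0.
On [2, 3], with S_0(t) = a_0 + b_0·(t - 2) + c_0·(t - 2)² + d_0·(t - 2)³: c_0 = σ_0/2 = 0, d_0 = (σ_1 - σ_0)/(6h_0) = 11/4, b_0 = Δ_0 - h_0(2σ_0 + σ_1)/6 = -59/4.

-14.7500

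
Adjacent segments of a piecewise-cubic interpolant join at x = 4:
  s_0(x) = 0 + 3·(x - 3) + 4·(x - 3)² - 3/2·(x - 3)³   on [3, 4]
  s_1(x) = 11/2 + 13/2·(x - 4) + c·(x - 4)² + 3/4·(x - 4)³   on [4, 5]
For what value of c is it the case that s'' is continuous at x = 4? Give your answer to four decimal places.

s_0''(x) = 8 - 9·(x - 3), so s_0''(4) = -1. On the right, s_1''(4) = 2c, so c = -1/2.

-0.5000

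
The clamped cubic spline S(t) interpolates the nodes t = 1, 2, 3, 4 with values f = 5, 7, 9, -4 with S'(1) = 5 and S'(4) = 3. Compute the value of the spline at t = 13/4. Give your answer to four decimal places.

Put σ_i = S'' at the i-th knot. Here h = (1, 1, 1) and Δ = (2, 2, -13), so the interior equations h_(i-1)·σ_(i-1) + 2(h_(i-1)+h_i)·σ_i + h_i·σ_(i+1) = 6(Δ_i − Δ_(i-1)) read
  1·σ_0 + 4·σ_1 + 1·σ_2 = 6(Δ_1 - Δ_0) = 0
  1·σ_1 + 4·σ_2 + 1·σ_3 = 6(Δ_2 - Δ_1) = -90
Clamped end conditions give two more equations: 2h_0·σ_0 + h_0·σ_1 = 6(Δ_0 - S'(1)) = -18 and h_2·σ_2 + 2h_2·σ_3 = 6(S'(4) - Δ_2) = 96.
Forward elimination and back-substitution give σ_0 = -248/15, σ_1 = 226/15, σ_2 = -656/15, σ_3 = 1048/15.
On [3, 4], S(t) = 9 - 151/15·(t - 3) - 328/15·(t - 3)² + 284/15·(t - 3)³.
With (t - 3) = 1/4: S(13/4) = 433/80.

5.4125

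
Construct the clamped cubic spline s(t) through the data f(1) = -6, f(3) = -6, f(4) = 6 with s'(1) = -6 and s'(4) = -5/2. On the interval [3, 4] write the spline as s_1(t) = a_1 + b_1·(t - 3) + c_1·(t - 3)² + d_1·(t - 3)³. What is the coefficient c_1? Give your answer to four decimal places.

10.8333

Write σ_i for s''(x_i). With h_i = 2, 1 and divided differences Δ_i = 0, 12, the continuity of s' gives the tridiagonal system
  2·σ_0 + 6·σ_1 + 1·σ_2 = 6(Δ_1 - Δ_0) = 72
Clamped end conditions give two more equations: 2h_0·σ_0 + h_0·σ_1 = 6(Δ_0 - s'(1)) = 36 and h_1·σ_1 + 2h_1·σ_2 = 6(s'(4) - Δ_1) = -87.
Solving: σ_0 = -11/6, σ_1 = 65/3, σ_2 = -163/3.
On [3, 4], with s_1(t) = a_1 + b_1·(t - 3) + c_1·(t - 3)² + d_1·(t - 3)³: c_1 = σ_1/2 = 65/6, d_1 = (σ_2 - σ_1)/(6h_1) = -38/3, b_1 = Δ_1 - h_1(2σ_1 + σ_2)/6 = 83/6.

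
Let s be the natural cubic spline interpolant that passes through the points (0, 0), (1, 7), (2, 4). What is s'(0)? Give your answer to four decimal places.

9.5000

Write σ_i for s''(x_i). With h_i = 1, 1 and divided differences Δ_i = 7, -3, the continuity of s' gives the tridiagonal system
  1·σ_0 + 4·σ_1 + 1·σ_2 = 6(Δ_1 - Δ_0) = -60
Natural end conditions: σ_0 = σ_2 = 0.
Hence σ_0 = 0, σ_1 = -15, σ_2 = 0.
On [0, 1], s'(t) = b_0 + 2c_0·t + 3d_0·t² with b_0 = Δ_0 - h_0(2σ_0 + σ_1)/6 = 19/2, c_0 = σ_0/2 = 0, d_0 = (σ_1 - σ_0)/(6h_0) = -5/2. So s'(0) = 19/2.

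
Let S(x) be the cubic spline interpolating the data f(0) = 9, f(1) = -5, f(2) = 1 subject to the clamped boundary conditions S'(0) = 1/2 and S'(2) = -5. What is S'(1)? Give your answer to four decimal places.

-4.8750

Write σ_i for S''(x_i). With h_i = 1, 1 and divided differences Δ_i = -14, 6, the continuity of S' gives the tridiagonal system
  1·σ_0 + 4·σ_1 + 1·σ_2 = 6(Δ_1 - Δ_0) = 120
Clamped end conditions give two more equations: 2h_0·σ_0 + h_0·σ_1 = 6(Δ_0 - S'(0)) = -87 and h_1·σ_1 + 2h_1·σ_2 = 6(S'(2) - Δ_1) = -66.
Solving: σ_0 = -305/4, σ_1 = 131/2, σ_2 = -263/4.
On [1, 2], S'(x) = b_1 + 2c_1·(x - 1) + 3d_1·(x - 1)² with b_1 = Δ_1 - h_1(2σ_1 + σ_2)/6 = -39/8, c_1 = σ_1/2 = 131/4, d_1 = (σ_2 - σ_1)/(6h_1) = -175/8. So S'(1) = -39/8.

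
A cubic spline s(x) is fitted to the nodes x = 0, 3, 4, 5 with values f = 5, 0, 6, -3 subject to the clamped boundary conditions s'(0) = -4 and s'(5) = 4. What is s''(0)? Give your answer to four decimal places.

Let M_i = s''(x_i). Step sizes h_i = 3, 1, 1; slopes of the chords Δ_i = (y_(i+1) - y_i)/h_i = -5/3, 6, -9.
  3·M_0 + 8·M_1 + 1·M_2 = 6(Δ_1 - Δ_0) = 46
  1·M_1 + 4·M_2 + 1·M_3 = 6(Δ_2 - Δ_1) = -90
Clamped end conditions give two more equations: 2h_0·M_0 + h_0·M_1 = 6(Δ_0 - s'(0)) = 14 and h_2·M_2 + 2h_2·M_3 = 6(s'(5) - Δ_2) = 78.
Hence M_0 = -328/87, M_1 = 354/29, M_2 = -1170/29, M_3 = 1716/29.

-3.7701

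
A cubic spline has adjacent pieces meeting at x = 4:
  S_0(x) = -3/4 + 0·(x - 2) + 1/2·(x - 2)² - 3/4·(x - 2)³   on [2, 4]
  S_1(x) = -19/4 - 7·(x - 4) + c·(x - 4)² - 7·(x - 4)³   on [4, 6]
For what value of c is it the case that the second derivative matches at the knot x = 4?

-4

S_0''(x) = 1 - 9/2·(x - 2), so S_0''(4) = -8. On the right, S_1''(4) = 2c, so c = -4.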